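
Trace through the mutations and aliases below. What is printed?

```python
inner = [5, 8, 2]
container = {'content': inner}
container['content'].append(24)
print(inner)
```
[5, 8, 2, 24]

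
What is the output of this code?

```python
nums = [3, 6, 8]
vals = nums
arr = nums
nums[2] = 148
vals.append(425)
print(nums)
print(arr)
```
[3, 6, 148, 425]
[3, 6, 148, 425]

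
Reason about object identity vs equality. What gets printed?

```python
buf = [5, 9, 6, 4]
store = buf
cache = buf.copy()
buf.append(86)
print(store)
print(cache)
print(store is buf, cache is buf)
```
[5, 9, 6, 4, 86]
[5, 9, 6, 4]
True False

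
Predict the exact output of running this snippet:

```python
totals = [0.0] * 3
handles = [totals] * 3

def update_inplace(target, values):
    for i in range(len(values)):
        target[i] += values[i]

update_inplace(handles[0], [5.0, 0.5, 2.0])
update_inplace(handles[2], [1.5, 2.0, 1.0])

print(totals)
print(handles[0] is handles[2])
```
[6.5, 2.5, 3.0]
True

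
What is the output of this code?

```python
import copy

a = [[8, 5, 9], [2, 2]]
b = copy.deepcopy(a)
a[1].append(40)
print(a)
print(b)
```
[[8, 5, 9], [2, 2, 40]]
[[8, 5, 9], [2, 2]]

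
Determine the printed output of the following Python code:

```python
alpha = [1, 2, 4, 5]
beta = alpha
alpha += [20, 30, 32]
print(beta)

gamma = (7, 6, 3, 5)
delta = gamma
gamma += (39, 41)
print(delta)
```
[1, 2, 4, 5, 20, 30, 32]
(7, 6, 3, 5)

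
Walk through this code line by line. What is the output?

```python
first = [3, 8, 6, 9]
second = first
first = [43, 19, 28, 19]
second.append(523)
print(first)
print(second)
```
[43, 19, 28, 19]
[3, 8, 6, 9, 523]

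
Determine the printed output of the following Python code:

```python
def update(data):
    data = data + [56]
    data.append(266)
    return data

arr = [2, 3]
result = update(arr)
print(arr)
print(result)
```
[2, 3]
[2, 3, 56, 266]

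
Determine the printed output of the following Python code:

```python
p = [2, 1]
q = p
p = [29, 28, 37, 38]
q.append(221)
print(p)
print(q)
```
[29, 28, 37, 38]
[2, 1, 221]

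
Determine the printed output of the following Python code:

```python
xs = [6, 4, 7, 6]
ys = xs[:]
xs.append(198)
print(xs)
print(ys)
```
[6, 4, 7, 6, 198]
[6, 4, 7, 6]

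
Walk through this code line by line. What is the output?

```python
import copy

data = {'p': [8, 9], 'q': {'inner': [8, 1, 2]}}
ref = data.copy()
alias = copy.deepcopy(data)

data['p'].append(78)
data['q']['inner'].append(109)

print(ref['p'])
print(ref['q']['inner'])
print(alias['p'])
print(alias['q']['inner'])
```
[8, 9, 78]
[8, 1, 2, 109]
[8, 9]
[8, 1, 2]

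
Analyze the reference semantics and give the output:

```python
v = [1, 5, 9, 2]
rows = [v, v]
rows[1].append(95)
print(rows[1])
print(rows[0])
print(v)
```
[1, 5, 9, 2, 95]
[1, 5, 9, 2, 95]
[1, 5, 9, 2, 95]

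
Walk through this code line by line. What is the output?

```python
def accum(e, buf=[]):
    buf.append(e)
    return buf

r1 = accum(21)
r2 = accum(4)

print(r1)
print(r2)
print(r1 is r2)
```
[21, 4]
[21, 4]
True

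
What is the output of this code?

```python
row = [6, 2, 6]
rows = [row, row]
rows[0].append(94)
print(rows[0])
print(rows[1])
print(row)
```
[6, 2, 6, 94]
[6, 2, 6, 94]
[6, 2, 6, 94]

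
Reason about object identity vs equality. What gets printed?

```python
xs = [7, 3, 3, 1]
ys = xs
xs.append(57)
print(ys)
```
[7, 3, 3, 1, 57]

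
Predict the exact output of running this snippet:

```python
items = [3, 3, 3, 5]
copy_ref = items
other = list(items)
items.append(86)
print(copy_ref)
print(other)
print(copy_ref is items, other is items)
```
[3, 3, 3, 5, 86]
[3, 3, 3, 5]
True False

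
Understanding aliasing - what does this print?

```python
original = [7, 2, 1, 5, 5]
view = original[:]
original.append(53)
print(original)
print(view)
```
[7, 2, 1, 5, 5, 53]
[7, 2, 1, 5, 5]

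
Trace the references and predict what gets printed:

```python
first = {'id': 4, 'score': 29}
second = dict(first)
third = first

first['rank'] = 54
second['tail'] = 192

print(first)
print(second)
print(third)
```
{'id': 4, 'score': 29, 'rank': 54}
{'id': 4, 'score': 29, 'tail': 192}
{'id': 4, 'score': 29, 'rank': 54}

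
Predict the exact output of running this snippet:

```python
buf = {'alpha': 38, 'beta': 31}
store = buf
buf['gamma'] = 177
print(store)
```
{'alpha': 38, 'beta': 31, 'gamma': 177}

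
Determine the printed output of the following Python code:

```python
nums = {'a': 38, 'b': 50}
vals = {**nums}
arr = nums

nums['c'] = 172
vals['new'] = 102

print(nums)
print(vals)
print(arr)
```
{'a': 38, 'b': 50, 'c': 172}
{'a': 38, 'b': 50, 'new': 102}
{'a': 38, 'b': 50, 'c': 172}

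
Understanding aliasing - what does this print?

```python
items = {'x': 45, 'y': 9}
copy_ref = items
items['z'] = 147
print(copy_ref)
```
{'x': 45, 'y': 9, 'z': 147}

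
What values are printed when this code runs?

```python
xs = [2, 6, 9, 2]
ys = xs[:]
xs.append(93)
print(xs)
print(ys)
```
[2, 6, 9, 2, 93]
[2, 6, 9, 2]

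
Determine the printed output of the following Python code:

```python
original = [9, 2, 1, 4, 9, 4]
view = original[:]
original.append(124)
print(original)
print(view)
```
[9, 2, 1, 4, 9, 4, 124]
[9, 2, 1, 4, 9, 4]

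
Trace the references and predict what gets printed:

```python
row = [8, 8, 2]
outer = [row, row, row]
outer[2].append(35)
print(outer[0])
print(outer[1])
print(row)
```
[8, 8, 2, 35]
[8, 8, 2, 35]
[8, 8, 2, 35]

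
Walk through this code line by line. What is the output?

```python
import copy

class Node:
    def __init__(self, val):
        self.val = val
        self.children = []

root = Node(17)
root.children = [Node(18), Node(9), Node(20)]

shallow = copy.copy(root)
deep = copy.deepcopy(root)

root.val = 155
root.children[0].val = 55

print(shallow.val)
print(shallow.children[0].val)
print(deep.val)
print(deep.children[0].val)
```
17
55
17
18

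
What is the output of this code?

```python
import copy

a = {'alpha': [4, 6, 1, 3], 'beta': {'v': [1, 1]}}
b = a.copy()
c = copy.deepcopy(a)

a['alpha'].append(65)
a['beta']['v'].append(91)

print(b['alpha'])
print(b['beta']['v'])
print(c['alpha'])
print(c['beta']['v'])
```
[4, 6, 1, 3, 65]
[1, 1, 91]
[4, 6, 1, 3]
[1, 1]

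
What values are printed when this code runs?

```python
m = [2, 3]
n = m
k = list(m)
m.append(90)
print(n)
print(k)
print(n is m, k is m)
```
[2, 3, 90]
[2, 3]
True False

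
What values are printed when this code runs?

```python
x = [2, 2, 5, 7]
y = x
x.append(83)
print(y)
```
[2, 2, 5, 7, 83]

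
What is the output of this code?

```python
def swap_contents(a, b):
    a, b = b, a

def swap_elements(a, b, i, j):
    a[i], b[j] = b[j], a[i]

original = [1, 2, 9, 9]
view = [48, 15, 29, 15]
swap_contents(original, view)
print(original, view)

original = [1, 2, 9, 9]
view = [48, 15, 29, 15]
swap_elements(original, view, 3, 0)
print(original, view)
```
[1, 2, 9, 9] [48, 15, 29, 15]
[1, 2, 9, 48] [9, 15, 29, 15]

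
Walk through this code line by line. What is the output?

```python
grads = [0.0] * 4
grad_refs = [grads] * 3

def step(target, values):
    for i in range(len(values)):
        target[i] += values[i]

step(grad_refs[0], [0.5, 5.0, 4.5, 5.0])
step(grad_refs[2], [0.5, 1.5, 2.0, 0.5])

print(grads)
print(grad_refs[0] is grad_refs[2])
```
[1.0, 6.5, 6.5, 5.5]
True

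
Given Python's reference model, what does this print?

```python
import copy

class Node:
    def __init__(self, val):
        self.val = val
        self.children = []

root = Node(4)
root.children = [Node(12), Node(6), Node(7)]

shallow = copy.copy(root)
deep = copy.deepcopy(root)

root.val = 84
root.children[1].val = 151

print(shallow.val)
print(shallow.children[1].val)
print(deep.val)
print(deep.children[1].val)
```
4
151
4
6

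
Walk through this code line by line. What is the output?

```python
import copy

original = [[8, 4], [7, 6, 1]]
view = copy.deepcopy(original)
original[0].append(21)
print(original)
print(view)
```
[[8, 4, 21], [7, 6, 1]]
[[8, 4], [7, 6, 1]]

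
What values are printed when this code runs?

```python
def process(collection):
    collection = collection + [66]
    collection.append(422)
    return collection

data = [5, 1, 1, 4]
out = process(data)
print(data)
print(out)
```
[5, 1, 1, 4]
[5, 1, 1, 4, 66, 422]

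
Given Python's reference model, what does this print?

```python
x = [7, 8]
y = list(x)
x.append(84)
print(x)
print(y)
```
[7, 8, 84]
[7, 8]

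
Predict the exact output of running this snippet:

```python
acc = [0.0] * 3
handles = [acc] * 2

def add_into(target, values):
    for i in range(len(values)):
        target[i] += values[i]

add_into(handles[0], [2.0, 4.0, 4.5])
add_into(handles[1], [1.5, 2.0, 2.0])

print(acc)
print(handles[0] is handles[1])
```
[3.5, 6.0, 6.5]
True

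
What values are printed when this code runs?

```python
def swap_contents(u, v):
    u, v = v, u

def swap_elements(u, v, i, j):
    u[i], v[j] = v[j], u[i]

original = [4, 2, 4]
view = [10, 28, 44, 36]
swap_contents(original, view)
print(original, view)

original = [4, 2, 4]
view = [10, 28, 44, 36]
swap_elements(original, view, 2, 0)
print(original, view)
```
[4, 2, 4] [10, 28, 44, 36]
[4, 2, 10] [4, 28, 44, 36]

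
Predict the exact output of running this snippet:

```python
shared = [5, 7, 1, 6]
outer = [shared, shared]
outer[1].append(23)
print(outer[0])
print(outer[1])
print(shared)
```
[5, 7, 1, 6, 23]
[5, 7, 1, 6, 23]
[5, 7, 1, 6, 23]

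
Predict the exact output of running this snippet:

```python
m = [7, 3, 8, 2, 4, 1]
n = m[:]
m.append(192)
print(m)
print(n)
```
[7, 3, 8, 2, 4, 1, 192]
[7, 3, 8, 2, 4, 1]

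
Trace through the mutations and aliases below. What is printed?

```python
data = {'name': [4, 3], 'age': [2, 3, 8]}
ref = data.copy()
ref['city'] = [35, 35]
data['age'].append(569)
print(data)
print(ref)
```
{'name': [4, 3], 'age': [2, 3, 8, 569]}
{'name': [4, 3], 'age': [2, 3, 8, 569], 'city': [35, 35]}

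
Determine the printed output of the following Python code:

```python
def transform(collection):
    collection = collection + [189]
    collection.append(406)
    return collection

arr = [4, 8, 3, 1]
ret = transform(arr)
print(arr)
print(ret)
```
[4, 8, 3, 1]
[4, 8, 3, 1, 189, 406]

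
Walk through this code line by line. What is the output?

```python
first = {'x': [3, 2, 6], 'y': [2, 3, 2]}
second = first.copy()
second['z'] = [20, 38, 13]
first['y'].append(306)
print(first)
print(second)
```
{'x': [3, 2, 6], 'y': [2, 3, 2, 306]}
{'x': [3, 2, 6], 'y': [2, 3, 2, 306], 'z': [20, 38, 13]}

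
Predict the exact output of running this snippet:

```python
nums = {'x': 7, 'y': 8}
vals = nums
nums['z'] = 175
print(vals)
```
{'x': 7, 'y': 8, 'z': 175}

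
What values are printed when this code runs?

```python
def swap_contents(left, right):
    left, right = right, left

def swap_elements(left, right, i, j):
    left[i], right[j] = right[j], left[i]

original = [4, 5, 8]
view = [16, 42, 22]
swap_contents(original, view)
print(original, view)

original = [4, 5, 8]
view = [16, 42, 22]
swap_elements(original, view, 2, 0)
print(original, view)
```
[4, 5, 8] [16, 42, 22]
[4, 5, 16] [8, 42, 22]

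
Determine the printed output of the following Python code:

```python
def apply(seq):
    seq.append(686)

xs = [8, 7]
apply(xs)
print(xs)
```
[8, 7, 686]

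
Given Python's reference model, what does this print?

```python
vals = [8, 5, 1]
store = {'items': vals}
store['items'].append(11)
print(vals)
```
[8, 5, 1, 11]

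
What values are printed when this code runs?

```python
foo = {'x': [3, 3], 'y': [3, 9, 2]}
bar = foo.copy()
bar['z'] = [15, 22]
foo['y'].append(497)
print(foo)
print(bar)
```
{'x': [3, 3], 'y': [3, 9, 2, 497]}
{'x': [3, 3], 'y': [3, 9, 2, 497], 'z': [15, 22]}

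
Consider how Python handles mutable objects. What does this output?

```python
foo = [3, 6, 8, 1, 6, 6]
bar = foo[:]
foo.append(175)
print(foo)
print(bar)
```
[3, 6, 8, 1, 6, 6, 175]
[3, 6, 8, 1, 6, 6]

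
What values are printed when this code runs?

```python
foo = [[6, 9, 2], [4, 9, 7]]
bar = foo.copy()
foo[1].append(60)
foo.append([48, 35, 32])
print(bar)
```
[[6, 9, 2], [4, 9, 7, 60]]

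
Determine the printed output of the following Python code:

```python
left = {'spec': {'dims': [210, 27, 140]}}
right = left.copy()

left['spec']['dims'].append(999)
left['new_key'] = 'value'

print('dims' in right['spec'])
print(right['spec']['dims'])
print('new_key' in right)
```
True
[210, 27, 140, 999]
False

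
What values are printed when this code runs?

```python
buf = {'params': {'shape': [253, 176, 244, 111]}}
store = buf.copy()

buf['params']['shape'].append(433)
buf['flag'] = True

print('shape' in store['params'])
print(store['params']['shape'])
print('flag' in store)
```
True
[253, 176, 244, 111, 433]
False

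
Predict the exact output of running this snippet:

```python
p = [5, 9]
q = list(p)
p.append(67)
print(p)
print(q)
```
[5, 9, 67]
[5, 9]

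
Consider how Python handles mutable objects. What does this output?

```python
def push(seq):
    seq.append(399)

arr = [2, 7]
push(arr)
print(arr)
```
[2, 7, 399]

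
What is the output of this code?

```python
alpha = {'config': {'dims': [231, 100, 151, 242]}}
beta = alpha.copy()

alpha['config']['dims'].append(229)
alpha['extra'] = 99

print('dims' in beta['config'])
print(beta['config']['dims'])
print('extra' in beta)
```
True
[231, 100, 151, 242, 229]
False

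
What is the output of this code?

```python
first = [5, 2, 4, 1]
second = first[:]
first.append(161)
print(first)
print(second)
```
[5, 2, 4, 1, 161]
[5, 2, 4, 1]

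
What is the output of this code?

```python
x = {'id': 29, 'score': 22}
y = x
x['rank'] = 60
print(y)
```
{'id': 29, 'score': 22, 'rank': 60}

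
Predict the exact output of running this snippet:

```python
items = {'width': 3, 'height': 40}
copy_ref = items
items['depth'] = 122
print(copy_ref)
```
{'width': 3, 'height': 40, 'depth': 122}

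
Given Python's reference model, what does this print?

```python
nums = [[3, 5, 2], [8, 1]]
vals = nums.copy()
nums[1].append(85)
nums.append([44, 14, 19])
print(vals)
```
[[3, 5, 2], [8, 1, 85]]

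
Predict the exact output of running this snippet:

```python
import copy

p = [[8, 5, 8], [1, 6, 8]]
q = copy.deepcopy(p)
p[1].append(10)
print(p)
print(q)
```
[[8, 5, 8], [1, 6, 8, 10]]
[[8, 5, 8], [1, 6, 8]]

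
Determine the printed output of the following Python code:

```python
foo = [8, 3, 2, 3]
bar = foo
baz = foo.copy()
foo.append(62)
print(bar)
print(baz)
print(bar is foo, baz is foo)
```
[8, 3, 2, 3, 62]
[8, 3, 2, 3]
True False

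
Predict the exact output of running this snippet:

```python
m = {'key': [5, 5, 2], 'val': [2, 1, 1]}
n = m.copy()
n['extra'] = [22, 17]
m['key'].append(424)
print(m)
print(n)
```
{'key': [5, 5, 2, 424], 'val': [2, 1, 1]}
{'key': [5, 5, 2, 424], 'val': [2, 1, 1], 'extra': [22, 17]}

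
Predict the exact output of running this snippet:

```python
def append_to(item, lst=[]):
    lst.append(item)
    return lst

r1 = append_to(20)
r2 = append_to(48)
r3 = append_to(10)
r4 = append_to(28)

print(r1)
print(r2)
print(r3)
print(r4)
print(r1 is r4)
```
[20, 48, 10, 28]
[20, 48, 10, 28]
[20, 48, 10, 28]
[20, 48, 10, 28]
True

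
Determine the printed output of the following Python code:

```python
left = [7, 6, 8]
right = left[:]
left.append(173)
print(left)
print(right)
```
[7, 6, 8, 173]
[7, 6, 8]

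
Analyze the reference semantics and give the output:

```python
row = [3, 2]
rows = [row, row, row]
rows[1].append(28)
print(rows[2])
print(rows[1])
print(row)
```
[3, 2, 28]
[3, 2, 28]
[3, 2, 28]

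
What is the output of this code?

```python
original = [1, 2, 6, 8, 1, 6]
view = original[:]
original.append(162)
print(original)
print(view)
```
[1, 2, 6, 8, 1, 6, 162]
[1, 2, 6, 8, 1, 6]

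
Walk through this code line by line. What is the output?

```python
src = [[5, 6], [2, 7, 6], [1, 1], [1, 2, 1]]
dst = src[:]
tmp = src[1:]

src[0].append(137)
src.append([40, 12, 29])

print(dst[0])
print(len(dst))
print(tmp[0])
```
[5, 6, 137]
4
[2, 7, 6]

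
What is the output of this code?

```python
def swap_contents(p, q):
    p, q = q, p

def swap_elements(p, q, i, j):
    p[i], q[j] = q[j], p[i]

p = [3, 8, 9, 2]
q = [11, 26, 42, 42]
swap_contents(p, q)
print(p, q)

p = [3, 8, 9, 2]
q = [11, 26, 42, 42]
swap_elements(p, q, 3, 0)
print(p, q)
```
[3, 8, 9, 2] [11, 26, 42, 42]
[3, 8, 9, 11] [2, 26, 42, 42]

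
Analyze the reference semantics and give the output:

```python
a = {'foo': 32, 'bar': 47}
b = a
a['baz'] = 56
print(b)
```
{'foo': 32, 'bar': 47, 'baz': 56}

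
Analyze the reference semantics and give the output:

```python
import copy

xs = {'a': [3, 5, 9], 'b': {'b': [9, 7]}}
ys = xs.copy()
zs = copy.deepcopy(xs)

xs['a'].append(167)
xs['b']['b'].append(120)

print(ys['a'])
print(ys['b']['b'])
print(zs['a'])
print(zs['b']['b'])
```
[3, 5, 9, 167]
[9, 7, 120]
[3, 5, 9]
[9, 7]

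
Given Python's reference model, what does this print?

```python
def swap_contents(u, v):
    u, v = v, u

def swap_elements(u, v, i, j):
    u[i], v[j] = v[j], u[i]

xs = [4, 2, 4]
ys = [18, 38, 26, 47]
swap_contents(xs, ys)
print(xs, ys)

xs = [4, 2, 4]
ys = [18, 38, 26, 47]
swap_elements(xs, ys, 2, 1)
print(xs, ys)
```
[4, 2, 4] [18, 38, 26, 47]
[4, 2, 38] [18, 4, 26, 47]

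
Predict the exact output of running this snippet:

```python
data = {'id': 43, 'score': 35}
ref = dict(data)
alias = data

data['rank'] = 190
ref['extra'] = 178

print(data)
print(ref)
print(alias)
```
{'id': 43, 'score': 35, 'rank': 190}
{'id': 43, 'score': 35, 'extra': 178}
{'id': 43, 'score': 35, 'rank': 190}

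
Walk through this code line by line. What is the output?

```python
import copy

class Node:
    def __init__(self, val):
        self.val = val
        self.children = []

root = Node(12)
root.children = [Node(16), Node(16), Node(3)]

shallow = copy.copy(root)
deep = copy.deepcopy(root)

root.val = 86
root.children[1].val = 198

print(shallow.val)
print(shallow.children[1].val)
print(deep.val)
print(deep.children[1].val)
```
12
198
12
16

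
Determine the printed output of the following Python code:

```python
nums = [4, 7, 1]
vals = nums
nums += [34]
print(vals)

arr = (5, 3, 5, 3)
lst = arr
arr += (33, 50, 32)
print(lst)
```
[4, 7, 1, 34]
(5, 3, 5, 3)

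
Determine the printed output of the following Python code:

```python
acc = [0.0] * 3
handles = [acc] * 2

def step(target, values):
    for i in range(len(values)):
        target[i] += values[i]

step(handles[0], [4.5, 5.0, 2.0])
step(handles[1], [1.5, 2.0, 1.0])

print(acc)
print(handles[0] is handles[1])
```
[6.0, 7.0, 3.0]
True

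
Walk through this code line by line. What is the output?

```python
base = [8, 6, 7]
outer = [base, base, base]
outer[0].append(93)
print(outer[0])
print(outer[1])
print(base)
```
[8, 6, 7, 93]
[8, 6, 7, 93]
[8, 6, 7, 93]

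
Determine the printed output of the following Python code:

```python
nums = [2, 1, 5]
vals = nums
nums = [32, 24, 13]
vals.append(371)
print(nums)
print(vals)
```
[32, 24, 13]
[2, 1, 5, 371]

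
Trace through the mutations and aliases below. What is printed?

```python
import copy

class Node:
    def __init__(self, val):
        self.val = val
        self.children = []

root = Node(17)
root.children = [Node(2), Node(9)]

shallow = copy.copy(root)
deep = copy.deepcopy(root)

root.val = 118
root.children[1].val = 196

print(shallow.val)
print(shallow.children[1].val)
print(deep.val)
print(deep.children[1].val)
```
17
196
17
9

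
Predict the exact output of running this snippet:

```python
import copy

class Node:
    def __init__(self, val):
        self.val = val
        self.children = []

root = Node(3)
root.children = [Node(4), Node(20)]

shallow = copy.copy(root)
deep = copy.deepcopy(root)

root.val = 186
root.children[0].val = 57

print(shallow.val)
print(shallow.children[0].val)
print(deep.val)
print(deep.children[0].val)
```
3
57
3
4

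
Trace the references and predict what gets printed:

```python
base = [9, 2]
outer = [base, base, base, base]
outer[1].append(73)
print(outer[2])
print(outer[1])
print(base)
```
[9, 2, 73]
[9, 2, 73]
[9, 2, 73]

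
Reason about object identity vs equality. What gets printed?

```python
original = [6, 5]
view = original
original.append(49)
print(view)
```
[6, 5, 49]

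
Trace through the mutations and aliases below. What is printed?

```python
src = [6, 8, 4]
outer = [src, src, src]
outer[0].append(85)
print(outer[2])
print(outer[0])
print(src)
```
[6, 8, 4, 85]
[6, 8, 4, 85]
[6, 8, 4, 85]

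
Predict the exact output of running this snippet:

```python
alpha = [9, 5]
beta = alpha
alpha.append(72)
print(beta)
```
[9, 5, 72]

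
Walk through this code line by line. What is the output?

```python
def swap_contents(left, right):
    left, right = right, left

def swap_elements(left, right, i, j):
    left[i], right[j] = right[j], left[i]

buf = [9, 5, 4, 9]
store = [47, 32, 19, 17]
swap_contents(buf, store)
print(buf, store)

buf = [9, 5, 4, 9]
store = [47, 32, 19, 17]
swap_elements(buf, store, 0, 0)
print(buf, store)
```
[9, 5, 4, 9] [47, 32, 19, 17]
[47, 5, 4, 9] [9, 32, 19, 17]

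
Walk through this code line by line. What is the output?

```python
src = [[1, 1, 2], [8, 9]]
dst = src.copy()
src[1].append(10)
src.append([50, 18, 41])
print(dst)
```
[[1, 1, 2], [8, 9, 10]]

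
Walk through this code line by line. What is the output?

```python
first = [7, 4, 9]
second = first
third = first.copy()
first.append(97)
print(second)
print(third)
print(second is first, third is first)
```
[7, 4, 9, 97]
[7, 4, 9]
True False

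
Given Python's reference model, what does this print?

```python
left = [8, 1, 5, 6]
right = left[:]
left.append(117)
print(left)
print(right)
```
[8, 1, 5, 6, 117]
[8, 1, 5, 6]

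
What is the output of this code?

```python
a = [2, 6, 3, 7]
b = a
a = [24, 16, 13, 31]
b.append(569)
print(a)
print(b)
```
[24, 16, 13, 31]
[2, 6, 3, 7, 569]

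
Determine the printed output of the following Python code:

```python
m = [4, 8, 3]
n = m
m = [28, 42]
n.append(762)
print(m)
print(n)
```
[28, 42]
[4, 8, 3, 762]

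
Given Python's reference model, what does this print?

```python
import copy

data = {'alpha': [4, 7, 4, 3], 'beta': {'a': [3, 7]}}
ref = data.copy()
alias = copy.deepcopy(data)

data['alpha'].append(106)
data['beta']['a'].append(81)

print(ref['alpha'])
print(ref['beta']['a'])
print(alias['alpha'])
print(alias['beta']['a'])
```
[4, 7, 4, 3, 106]
[3, 7, 81]
[4, 7, 4, 3]
[3, 7]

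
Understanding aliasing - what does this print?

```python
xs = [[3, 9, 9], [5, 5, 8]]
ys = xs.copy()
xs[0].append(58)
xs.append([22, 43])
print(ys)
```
[[3, 9, 9, 58], [5, 5, 8]]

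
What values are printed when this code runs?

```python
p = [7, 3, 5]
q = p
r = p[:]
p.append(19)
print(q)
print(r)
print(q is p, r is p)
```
[7, 3, 5, 19]
[7, 3, 5]
True False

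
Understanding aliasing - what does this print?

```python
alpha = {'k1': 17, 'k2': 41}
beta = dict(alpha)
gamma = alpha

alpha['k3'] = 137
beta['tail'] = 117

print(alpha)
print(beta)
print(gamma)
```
{'k1': 17, 'k2': 41, 'k3': 137}
{'k1': 17, 'k2': 41, 'tail': 117}
{'k1': 17, 'k2': 41, 'k3': 137}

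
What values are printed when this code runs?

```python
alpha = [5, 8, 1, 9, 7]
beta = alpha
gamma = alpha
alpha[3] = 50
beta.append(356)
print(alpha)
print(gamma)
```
[5, 8, 1, 50, 7, 356]
[5, 8, 1, 50, 7, 356]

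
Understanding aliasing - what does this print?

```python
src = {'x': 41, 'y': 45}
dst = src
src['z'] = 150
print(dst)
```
{'x': 41, 'y': 45, 'z': 150}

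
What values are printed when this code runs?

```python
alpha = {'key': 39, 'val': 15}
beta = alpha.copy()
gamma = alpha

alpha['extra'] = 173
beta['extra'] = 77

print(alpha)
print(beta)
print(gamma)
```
{'key': 39, 'val': 15, 'extra': 173}
{'key': 39, 'val': 15, 'extra': 77}
{'key': 39, 'val': 15, 'extra': 173}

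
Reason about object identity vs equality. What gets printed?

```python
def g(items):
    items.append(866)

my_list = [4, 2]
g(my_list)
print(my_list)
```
[4, 2, 866]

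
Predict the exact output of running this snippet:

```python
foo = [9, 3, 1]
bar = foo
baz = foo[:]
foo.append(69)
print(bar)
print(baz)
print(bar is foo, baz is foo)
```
[9, 3, 1, 69]
[9, 3, 1]
True False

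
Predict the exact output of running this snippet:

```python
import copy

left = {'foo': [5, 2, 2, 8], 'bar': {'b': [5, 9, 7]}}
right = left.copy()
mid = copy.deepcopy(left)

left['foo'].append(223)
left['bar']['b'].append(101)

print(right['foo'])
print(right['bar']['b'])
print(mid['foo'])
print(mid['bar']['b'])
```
[5, 2, 2, 8, 223]
[5, 9, 7, 101]
[5, 2, 2, 8]
[5, 9, 7]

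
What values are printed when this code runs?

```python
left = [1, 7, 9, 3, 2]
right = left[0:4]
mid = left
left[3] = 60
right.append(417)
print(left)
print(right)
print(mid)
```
[1, 7, 9, 60, 2]
[1, 7, 9, 3, 417]
[1, 7, 9, 60, 2]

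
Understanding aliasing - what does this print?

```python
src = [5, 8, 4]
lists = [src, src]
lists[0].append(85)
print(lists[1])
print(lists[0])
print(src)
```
[5, 8, 4, 85]
[5, 8, 4, 85]
[5, 8, 4, 85]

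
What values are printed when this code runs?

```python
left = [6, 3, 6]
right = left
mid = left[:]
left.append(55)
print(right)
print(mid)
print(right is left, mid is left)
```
[6, 3, 6, 55]
[6, 3, 6]
True False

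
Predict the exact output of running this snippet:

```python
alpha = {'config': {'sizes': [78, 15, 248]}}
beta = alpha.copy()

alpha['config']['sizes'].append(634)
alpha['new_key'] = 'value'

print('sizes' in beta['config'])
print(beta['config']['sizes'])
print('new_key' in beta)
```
True
[78, 15, 248, 634]
False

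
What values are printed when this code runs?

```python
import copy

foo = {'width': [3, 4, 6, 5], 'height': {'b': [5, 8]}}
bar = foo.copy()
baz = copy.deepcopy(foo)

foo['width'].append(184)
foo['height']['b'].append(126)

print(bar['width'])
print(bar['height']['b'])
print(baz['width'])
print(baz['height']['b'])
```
[3, 4, 6, 5, 184]
[5, 8, 126]
[3, 4, 6, 5]
[5, 8]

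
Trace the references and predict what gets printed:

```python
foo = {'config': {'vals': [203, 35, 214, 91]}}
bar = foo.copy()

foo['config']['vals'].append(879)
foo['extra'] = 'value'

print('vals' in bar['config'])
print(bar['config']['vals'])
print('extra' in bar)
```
True
[203, 35, 214, 91, 879]
False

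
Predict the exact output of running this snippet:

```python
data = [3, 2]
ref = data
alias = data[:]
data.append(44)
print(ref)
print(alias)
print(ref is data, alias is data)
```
[3, 2, 44]
[3, 2]
True False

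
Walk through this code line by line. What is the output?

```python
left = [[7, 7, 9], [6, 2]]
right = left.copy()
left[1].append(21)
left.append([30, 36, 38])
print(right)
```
[[7, 7, 9], [6, 2, 21]]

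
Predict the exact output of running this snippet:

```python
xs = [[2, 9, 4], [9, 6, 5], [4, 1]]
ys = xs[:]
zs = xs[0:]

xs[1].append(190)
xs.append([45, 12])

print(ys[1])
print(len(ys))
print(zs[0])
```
[9, 6, 5, 190]
3
[2, 9, 4]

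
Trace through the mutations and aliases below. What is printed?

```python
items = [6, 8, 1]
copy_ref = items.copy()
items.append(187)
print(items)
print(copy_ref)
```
[6, 8, 1, 187]
[6, 8, 1]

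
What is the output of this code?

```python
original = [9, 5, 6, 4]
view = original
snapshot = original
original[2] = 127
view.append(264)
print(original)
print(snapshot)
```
[9, 5, 127, 4, 264]
[9, 5, 127, 4, 264]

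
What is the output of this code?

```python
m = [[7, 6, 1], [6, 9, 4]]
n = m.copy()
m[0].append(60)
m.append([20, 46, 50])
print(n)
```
[[7, 6, 1, 60], [6, 9, 4]]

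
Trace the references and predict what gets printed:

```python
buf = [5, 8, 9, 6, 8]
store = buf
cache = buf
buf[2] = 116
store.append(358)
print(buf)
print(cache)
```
[5, 8, 116, 6, 8, 358]
[5, 8, 116, 6, 8, 358]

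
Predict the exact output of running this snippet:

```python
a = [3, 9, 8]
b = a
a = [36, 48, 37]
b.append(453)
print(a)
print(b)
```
[36, 48, 37]
[3, 9, 8, 453]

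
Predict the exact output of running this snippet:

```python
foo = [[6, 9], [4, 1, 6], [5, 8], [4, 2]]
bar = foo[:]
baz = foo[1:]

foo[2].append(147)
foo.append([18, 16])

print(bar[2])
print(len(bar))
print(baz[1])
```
[5, 8, 147]
4
[5, 8, 147]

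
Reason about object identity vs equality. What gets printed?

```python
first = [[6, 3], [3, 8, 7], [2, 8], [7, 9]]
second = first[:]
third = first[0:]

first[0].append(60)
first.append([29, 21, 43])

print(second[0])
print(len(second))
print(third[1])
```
[6, 3, 60]
4
[3, 8, 7]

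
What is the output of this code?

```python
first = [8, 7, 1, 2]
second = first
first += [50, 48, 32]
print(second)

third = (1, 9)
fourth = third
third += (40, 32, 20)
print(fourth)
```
[8, 7, 1, 2, 50, 48, 32]
(1, 9)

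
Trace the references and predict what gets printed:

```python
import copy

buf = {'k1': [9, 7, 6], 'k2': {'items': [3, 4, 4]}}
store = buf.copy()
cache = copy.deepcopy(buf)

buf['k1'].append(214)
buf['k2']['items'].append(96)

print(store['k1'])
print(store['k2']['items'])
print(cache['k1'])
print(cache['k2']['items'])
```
[9, 7, 6, 214]
[3, 4, 4, 96]
[9, 7, 6]
[3, 4, 4]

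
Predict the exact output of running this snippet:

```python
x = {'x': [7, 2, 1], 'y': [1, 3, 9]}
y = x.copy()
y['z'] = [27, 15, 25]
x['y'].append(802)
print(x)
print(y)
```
{'x': [7, 2, 1], 'y': [1, 3, 9, 802]}
{'x': [7, 2, 1], 'y': [1, 3, 9, 802], 'z': [27, 15, 25]}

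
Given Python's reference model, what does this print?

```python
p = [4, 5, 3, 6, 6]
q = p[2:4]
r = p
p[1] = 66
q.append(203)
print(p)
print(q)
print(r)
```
[4, 66, 3, 6, 6]
[3, 6, 203]
[4, 66, 3, 6, 6]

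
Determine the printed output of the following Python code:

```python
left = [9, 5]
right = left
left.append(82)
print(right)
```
[9, 5, 82]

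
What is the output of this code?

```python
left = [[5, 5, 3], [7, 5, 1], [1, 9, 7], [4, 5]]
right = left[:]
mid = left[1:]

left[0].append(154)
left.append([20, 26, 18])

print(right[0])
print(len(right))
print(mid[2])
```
[5, 5, 3, 154]
4
[4, 5]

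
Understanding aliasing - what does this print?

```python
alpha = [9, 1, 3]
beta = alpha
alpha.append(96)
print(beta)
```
[9, 1, 3, 96]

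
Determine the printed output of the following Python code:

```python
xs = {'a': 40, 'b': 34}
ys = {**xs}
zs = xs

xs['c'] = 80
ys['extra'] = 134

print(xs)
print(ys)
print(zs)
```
{'a': 40, 'b': 34, 'c': 80}
{'a': 40, 'b': 34, 'extra': 134}
{'a': 40, 'b': 34, 'c': 80}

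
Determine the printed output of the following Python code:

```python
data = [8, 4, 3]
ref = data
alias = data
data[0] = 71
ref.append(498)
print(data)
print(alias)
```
[71, 4, 3, 498]
[71, 4, 3, 498]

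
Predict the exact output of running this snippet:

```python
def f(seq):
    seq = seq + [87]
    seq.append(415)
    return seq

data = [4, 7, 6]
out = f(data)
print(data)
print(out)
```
[4, 7, 6]
[4, 7, 6, 87, 415]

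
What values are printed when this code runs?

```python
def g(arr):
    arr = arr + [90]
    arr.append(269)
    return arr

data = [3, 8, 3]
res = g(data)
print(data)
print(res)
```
[3, 8, 3]
[3, 8, 3, 90, 269]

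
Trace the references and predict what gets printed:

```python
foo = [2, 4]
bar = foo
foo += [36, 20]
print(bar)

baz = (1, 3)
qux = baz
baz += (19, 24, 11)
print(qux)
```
[2, 4, 36, 20]
(1, 3)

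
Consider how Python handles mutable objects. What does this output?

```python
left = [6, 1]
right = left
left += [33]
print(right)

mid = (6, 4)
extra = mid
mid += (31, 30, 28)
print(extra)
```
[6, 1, 33]
(6, 4)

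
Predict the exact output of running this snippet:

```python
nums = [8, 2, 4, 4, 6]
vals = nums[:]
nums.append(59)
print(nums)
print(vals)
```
[8, 2, 4, 4, 6, 59]
[8, 2, 4, 4, 6]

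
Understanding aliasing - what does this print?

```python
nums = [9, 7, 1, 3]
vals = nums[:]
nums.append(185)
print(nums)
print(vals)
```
[9, 7, 1, 3, 185]
[9, 7, 1, 3]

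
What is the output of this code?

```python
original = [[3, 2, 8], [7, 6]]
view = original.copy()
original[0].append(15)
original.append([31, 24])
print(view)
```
[[3, 2, 8, 15], [7, 6]]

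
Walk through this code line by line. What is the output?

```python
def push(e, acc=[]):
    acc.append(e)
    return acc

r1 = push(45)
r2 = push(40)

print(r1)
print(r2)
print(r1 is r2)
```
[45, 40]
[45, 40]
True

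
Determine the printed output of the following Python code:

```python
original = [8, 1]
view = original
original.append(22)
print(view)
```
[8, 1, 22]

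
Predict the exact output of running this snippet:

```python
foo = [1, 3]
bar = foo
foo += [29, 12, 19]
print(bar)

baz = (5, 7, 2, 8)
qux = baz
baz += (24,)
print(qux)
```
[1, 3, 29, 12, 19]
(5, 7, 2, 8)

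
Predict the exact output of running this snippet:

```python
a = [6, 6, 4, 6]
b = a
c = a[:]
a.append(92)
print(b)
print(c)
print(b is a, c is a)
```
[6, 6, 4, 6, 92]
[6, 6, 4, 6]
True False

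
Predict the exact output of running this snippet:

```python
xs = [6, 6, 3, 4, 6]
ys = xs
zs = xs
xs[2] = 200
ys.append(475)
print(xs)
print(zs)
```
[6, 6, 200, 4, 6, 475]
[6, 6, 200, 4, 6, 475]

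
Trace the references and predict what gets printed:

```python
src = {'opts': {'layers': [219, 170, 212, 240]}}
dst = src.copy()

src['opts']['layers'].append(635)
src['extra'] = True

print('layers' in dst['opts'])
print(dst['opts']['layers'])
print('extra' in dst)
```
True
[219, 170, 212, 240, 635]
False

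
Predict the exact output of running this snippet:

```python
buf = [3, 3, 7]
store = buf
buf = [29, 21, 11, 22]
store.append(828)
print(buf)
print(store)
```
[29, 21, 11, 22]
[3, 3, 7, 828]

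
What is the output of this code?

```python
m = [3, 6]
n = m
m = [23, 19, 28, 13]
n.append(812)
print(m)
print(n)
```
[23, 19, 28, 13]
[3, 6, 812]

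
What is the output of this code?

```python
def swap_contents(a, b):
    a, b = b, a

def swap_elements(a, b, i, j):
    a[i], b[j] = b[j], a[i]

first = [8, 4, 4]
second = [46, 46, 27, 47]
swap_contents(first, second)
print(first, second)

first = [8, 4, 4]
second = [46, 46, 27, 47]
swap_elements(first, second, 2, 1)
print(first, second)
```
[8, 4, 4] [46, 46, 27, 47]
[8, 4, 46] [46, 4, 27, 47]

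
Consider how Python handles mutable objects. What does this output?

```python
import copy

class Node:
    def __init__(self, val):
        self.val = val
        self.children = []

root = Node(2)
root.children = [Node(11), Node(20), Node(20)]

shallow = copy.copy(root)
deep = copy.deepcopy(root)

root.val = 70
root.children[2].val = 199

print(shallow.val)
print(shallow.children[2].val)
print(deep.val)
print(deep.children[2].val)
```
2
199
2
20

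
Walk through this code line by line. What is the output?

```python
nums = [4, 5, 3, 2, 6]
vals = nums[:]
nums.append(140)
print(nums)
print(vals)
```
[4, 5, 3, 2, 6, 140]
[4, 5, 3, 2, 6]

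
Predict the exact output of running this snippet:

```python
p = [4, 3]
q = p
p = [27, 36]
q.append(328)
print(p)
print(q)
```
[27, 36]
[4, 3, 328]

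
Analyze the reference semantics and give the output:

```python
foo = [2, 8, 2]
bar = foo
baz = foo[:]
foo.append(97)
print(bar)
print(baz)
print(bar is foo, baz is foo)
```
[2, 8, 2, 97]
[2, 8, 2]
True False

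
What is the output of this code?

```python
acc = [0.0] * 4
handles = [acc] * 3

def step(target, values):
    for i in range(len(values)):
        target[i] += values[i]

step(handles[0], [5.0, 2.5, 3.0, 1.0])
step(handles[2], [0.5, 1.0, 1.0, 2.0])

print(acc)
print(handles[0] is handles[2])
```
[5.5, 3.5, 4.0, 3.0]
True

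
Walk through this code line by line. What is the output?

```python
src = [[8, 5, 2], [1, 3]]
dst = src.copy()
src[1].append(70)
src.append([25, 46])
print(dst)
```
[[8, 5, 2], [1, 3, 70]]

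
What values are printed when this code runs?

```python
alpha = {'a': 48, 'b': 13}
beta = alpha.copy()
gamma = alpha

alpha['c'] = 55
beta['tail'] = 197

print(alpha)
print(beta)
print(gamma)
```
{'a': 48, 'b': 13, 'c': 55}
{'a': 48, 'b': 13, 'tail': 197}
{'a': 48, 'b': 13, 'c': 55}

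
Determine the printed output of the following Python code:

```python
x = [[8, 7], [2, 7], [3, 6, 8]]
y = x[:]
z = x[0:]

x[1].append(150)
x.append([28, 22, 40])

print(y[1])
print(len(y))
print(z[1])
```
[2, 7, 150]
3
[2, 7, 150]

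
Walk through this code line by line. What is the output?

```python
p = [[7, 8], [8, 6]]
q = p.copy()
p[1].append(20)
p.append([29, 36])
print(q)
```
[[7, 8], [8, 6, 20]]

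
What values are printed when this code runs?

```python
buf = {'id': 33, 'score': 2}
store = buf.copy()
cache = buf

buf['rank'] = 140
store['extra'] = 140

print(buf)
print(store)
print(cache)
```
{'id': 33, 'score': 2, 'rank': 140}
{'id': 33, 'score': 2, 'extra': 140}
{'id': 33, 'score': 2, 'rank': 140}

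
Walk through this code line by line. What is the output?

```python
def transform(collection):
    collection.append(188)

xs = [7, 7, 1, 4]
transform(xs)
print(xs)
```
[7, 7, 1, 4, 188]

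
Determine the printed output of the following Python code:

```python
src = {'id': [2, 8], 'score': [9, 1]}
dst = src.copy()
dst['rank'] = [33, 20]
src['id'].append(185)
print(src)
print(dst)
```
{'id': [2, 8, 185], 'score': [9, 1]}
{'id': [2, 8, 185], 'score': [9, 1], 'rank': [33, 20]}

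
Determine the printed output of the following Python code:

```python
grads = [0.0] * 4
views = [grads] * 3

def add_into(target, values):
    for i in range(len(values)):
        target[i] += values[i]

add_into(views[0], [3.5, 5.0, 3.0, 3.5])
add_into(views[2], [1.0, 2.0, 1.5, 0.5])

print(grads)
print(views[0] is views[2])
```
[4.5, 7.0, 4.5, 4.0]
True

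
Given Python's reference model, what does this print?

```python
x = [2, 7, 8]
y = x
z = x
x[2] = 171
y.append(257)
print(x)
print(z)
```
[2, 7, 171, 257]
[2, 7, 171, 257]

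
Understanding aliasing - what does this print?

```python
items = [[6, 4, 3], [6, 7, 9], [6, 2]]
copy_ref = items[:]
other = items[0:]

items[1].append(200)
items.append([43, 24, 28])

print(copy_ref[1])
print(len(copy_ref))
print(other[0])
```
[6, 7, 9, 200]
3
[6, 4, 3]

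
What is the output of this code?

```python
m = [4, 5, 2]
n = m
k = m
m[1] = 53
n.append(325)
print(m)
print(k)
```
[4, 53, 2, 325]
[4, 53, 2, 325]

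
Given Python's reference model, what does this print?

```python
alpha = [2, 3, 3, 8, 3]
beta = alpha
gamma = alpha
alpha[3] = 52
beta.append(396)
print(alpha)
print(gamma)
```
[2, 3, 3, 52, 3, 396]
[2, 3, 3, 52, 3, 396]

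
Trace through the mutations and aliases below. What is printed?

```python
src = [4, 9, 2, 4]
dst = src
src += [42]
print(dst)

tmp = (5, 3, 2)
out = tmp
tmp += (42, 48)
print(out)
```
[4, 9, 2, 4, 42]
(5, 3, 2)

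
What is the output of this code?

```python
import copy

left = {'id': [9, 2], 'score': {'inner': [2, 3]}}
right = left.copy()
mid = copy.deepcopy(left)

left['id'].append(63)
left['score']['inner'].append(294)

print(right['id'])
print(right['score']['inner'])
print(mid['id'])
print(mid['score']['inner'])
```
[9, 2, 63]
[2, 3, 294]
[9, 2]
[2, 3]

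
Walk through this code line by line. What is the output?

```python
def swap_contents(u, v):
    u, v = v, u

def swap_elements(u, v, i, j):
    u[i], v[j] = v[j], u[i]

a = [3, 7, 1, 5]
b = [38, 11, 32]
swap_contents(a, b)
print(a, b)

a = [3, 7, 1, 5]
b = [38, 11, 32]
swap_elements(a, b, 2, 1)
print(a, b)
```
[3, 7, 1, 5] [38, 11, 32]
[3, 7, 11, 5] [38, 1, 32]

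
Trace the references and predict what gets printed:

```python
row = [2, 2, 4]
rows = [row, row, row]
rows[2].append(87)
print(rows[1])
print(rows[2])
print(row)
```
[2, 2, 4, 87]
[2, 2, 4, 87]
[2, 2, 4, 87]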